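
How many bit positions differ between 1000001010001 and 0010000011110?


XOR: 1010001001111
Count of 1s: 7

7


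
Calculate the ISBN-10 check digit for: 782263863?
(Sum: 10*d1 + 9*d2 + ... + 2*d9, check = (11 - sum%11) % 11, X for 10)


Weighted sum: 279
279 mod 11 = 4

Check digit: 7


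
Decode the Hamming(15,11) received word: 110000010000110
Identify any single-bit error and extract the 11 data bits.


Syndrome = 8: error at position 8

Data: 00000000110 (corrected bit 8)


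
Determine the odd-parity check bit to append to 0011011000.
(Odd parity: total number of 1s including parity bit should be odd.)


Number of 1s in data: 4
Parity bit: 1

1


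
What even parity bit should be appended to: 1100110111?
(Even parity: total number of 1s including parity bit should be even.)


Number of 1s in data: 7
Parity bit: 1

1


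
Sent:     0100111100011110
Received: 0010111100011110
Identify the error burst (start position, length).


XOR: 0110000000000000

Burst at position 1, length 2


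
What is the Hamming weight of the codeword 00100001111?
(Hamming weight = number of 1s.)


Counting 1s in 00100001111

5


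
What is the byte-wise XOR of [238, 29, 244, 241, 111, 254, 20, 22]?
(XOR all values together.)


XOR chain: 238 ^ 29 ^ 244 ^ 241 ^ 111 ^ 254 ^ 20 ^ 22 = 101

101


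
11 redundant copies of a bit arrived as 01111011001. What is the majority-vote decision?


Ones: 7 out of 11
Threshold: 6

1 (7/11 voted 1)


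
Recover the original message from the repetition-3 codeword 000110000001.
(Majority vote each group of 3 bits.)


Groups: 000, 110, 000, 001
Majority votes: 0100

0100


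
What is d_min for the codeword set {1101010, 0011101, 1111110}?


Comparing all pairs, minimum distance: 2
Can detect 1 errors, correct 0 errors

2


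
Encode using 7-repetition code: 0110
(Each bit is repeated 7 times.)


Each bit -> 7 copies

0000000111111111111110000000


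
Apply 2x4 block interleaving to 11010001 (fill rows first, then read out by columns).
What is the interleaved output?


Matrix:
  1101
  0001
Read columns: 10100011

10100011


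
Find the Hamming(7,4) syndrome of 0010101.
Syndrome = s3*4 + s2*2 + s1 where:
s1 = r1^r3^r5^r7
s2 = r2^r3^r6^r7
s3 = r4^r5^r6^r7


s1=1, s2=0, s3=0

Syndrome = 1 (error at position 1)


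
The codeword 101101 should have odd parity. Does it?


Number of 1s: 4

No, parity error (4 ones)


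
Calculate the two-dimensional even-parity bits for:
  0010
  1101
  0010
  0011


Row parities: 1110
Column parities: 1110

Row P: 1110, Col P: 1110, Corner: 1


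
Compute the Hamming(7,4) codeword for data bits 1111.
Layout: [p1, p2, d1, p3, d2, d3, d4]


Parity bits: p1=1, p2=1, p3=1

1111111


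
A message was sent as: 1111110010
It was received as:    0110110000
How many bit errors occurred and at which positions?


XOR: 1001000010

3 error(s) at position(s): 0, 3, 8


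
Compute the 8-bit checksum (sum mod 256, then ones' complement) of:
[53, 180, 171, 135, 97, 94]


Sum = 730 mod 256 = 218
Complement = 37

37


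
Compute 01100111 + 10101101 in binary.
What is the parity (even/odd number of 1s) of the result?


01100111 = 103
10101101 = 173
Sum = 276 = 100010100
1s count = 3

odd parity (3 ones in 100010100)


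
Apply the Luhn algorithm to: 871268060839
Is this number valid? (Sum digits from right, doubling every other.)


Luhn sum = 58
58 mod 10 = 8

Invalid (Luhn sum mod 10 = 8)


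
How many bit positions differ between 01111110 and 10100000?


XOR: 11011110
Count of 1s: 6

6


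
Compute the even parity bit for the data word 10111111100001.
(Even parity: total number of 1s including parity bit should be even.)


Number of 1s in data: 9
Parity bit: 1

1


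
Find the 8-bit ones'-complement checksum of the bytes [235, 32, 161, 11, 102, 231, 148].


Sum = 920 mod 256 = 152
Complement = 103

103


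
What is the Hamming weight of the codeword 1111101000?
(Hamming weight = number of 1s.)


Counting 1s in 1111101000

6


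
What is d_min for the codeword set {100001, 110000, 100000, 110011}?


Comparing all pairs, minimum distance: 1
Can detect 0 errors, correct 0 errors

1


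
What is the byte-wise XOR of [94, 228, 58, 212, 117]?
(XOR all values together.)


XOR chain: 94 ^ 228 ^ 58 ^ 212 ^ 117 = 33

33


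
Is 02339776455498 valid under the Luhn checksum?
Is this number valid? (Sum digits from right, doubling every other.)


Luhn sum = 73
73 mod 10 = 3

Invalid (Luhn sum mod 10 = 3)


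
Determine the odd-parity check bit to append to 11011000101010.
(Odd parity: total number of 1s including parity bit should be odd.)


Number of 1s in data: 7
Parity bit: 0

0


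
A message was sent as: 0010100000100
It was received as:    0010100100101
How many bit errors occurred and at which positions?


XOR: 0000000100001

2 error(s) at position(s): 7, 12


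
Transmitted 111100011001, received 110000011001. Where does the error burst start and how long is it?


XOR: 001100000000

Burst at position 2, length 2


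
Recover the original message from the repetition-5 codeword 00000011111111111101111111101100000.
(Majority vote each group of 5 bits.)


Groups: 00000, 01111, 11111, 11101, 11111, 11011, 00000
Majority votes: 0111110

0111110


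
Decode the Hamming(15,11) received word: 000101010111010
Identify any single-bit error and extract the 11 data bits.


Syndrome = 9: error at position 9

Data: 00101111010 (corrected bit 9)


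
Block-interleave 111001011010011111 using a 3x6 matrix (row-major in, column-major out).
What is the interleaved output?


Matrix:
  111001
  011010
  011111
Read columns: 100111111001011101

100111111001011101


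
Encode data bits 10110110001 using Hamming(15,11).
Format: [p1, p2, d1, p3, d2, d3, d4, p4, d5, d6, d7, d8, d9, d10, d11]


Parity bits: p1=0, p2=0, p3=1, p4=1

001101110110001


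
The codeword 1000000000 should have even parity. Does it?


Number of 1s: 1

No, parity error (1 ones)


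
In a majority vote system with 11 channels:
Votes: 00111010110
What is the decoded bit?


Ones: 6 out of 11
Threshold: 6

1 (6/11 voted 1)


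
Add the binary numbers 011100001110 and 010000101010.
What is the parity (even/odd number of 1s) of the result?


011100001110 = 1806
010000101010 = 1066
Sum = 2872 = 101100111000
1s count = 6

even parity (6 ones in 101100111000)


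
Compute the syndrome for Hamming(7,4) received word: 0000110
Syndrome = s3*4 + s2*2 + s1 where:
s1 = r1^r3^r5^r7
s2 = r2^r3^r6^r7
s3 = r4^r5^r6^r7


s1=1, s2=1, s3=0

Syndrome = 3 (error at position 3)


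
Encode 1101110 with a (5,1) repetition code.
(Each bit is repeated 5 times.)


Each bit -> 5 copies

11111111110000011111111111111100000


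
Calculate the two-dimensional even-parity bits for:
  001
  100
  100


Row parities: 111
Column parities: 001

Row P: 111, Col P: 001, Corner: 1


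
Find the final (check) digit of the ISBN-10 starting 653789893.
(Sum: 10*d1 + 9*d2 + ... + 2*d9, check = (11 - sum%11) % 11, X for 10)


Weighted sum: 336
336 mod 11 = 6

Check digit: 5


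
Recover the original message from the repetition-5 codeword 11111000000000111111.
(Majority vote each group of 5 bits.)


Groups: 11111, 00000, 00001, 11111
Majority votes: 1001

1001


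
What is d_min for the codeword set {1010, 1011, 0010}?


Comparing all pairs, minimum distance: 1
Can detect 0 errors, correct 0 errors

1


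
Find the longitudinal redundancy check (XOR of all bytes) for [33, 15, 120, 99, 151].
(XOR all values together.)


XOR chain: 33 ^ 15 ^ 120 ^ 99 ^ 151 = 162

162


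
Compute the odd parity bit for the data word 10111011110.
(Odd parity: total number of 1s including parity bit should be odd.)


Number of 1s in data: 8
Parity bit: 1

1


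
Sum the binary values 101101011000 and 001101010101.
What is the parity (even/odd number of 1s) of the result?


101101011000 = 2904
001101010101 = 853
Sum = 3757 = 111010101101
1s count = 8

even parity (8 ones in 111010101101)


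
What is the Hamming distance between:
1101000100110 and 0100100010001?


XOR: 1001100110111
Count of 1s: 8

8


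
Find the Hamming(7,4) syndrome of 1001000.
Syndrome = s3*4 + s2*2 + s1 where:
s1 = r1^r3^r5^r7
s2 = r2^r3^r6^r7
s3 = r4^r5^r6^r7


s1=1, s2=0, s3=1

Syndrome = 5 (error at position 5)


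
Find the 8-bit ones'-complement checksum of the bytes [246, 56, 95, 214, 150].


Sum = 761 mod 256 = 249
Complement = 6

6


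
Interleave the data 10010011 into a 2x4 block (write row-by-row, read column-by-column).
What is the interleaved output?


Matrix:
  1001
  0011
Read columns: 10000111

10000111


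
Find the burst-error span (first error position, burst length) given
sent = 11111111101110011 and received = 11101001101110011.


XOR: 00010110000000000

Burst at position 3, length 4


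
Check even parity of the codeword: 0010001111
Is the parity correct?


Number of 1s: 5

No, parity error (5 ones)


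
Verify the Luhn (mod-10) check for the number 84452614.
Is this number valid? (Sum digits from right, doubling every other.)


Luhn sum = 40
40 mod 10 = 0

Valid (Luhn sum mod 10 = 0)


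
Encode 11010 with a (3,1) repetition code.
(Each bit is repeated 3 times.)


Each bit -> 3 copies

111111000111000


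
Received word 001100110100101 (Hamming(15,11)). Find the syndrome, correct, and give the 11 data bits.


Syndrome = 0: no error detected

Data: 10010100101 (no errors)


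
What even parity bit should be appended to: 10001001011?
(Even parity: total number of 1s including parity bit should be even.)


Number of 1s in data: 5
Parity bit: 1

1


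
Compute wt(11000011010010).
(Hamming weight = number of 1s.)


Counting 1s in 11000011010010

6


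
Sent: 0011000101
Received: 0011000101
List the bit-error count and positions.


XOR: 0000000000

0 errors (received matches sent)


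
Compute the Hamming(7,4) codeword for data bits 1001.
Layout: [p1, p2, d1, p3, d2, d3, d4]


Parity bits: p1=0, p2=0, p3=1

0011001


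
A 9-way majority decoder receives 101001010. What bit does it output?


Ones: 4 out of 9
Threshold: 5

0 (4/9 voted 1)


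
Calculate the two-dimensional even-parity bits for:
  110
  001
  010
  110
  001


Row parities: 01101
Column parities: 010

Row P: 01101, Col P: 010, Corner: 1


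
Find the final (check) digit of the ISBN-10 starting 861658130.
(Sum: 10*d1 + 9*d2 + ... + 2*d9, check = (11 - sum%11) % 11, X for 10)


Weighted sum: 267
267 mod 11 = 3

Check digit: 8


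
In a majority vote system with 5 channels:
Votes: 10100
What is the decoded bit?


Ones: 2 out of 5
Threshold: 3

0 (2/5 voted 1)


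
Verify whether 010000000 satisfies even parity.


Number of 1s: 1

No, parity error (1 ones)


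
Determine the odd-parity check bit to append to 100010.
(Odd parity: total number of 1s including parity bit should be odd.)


Number of 1s in data: 2
Parity bit: 1

1


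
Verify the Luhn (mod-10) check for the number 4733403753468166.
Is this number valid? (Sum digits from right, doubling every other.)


Luhn sum = 80
80 mod 10 = 0

Valid (Luhn sum mod 10 = 0)


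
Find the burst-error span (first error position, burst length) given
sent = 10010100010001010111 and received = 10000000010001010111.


XOR: 00010100000000000000

Burst at position 3, length 3


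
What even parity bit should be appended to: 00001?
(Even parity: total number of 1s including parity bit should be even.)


Number of 1s in data: 1
Parity bit: 1

1


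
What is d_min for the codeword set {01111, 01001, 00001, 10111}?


Comparing all pairs, minimum distance: 1
Can detect 0 errors, correct 0 errors

1


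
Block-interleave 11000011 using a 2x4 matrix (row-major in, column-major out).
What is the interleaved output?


Matrix:
  1100
  0011
Read columns: 10100101

10100101


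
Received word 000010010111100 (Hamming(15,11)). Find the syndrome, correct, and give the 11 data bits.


Syndrome = 13: error at position 13

Data: 01000111000 (corrected bit 13)


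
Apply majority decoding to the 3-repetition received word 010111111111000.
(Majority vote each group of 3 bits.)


Groups: 010, 111, 111, 111, 000
Majority votes: 01110

01110


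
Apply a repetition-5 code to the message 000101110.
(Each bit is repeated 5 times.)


Each bit -> 5 copies

000000000000000111110000011111111111111100000


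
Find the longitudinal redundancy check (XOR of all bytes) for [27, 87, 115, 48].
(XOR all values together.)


XOR chain: 27 ^ 87 ^ 115 ^ 48 = 15

15


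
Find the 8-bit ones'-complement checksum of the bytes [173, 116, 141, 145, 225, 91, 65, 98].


Sum = 1054 mod 256 = 30
Complement = 225

225


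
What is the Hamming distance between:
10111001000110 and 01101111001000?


XOR: 11010110001110
Count of 1s: 8

8


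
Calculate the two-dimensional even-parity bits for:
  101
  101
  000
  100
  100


Row parities: 00011
Column parities: 000

Row P: 00011, Col P: 000, Corner: 0


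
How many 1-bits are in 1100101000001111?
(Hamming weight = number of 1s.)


Counting 1s in 1100101000001111

8


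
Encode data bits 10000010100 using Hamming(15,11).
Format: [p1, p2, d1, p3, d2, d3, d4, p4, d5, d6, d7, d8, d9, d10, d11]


Parity bits: p1=1, p2=0, p3=1, p4=0

101100000010100


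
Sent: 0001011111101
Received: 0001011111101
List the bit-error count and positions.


XOR: 0000000000000

0 errors (received matches sent)


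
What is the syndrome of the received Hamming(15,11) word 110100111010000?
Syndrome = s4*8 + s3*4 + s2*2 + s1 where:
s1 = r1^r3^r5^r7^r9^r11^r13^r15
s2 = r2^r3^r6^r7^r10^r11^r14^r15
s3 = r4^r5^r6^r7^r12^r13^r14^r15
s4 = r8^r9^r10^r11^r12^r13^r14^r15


s1=0, s2=1, s3=0, s4=1

Syndrome = 10 (error at position 10)


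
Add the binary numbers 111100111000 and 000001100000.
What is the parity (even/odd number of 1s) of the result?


111100111000 = 3896
000001100000 = 96
Sum = 3992 = 111110011000
1s count = 7

odd parity (7 ones in 111110011000)


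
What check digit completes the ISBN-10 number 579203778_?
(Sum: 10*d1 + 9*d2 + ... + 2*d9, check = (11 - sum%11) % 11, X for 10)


Weighted sum: 279
279 mod 11 = 4

Check digit: 7


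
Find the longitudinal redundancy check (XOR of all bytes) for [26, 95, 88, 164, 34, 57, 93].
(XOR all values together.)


XOR chain: 26 ^ 95 ^ 88 ^ 164 ^ 34 ^ 57 ^ 93 = 255

255


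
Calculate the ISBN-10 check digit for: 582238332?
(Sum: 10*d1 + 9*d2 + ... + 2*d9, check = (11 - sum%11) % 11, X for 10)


Weighted sum: 235
235 mod 11 = 4

Check digit: 7


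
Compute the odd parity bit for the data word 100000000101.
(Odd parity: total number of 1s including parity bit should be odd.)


Number of 1s in data: 3
Parity bit: 0

0


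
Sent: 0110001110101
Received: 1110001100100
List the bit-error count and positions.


XOR: 1000000010001

3 error(s) at position(s): 0, 8, 12


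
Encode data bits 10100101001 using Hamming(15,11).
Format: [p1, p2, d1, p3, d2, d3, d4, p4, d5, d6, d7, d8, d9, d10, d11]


Parity bits: p1=0, p2=0, p3=1, p4=1

001101010101001


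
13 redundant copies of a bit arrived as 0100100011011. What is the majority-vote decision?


Ones: 6 out of 13
Threshold: 7

0 (6/13 voted 1)


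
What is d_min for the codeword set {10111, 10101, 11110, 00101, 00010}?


Comparing all pairs, minimum distance: 1
Can detect 0 errors, correct 0 errors

1


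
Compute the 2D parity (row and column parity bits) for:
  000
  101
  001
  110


Row parities: 0010
Column parities: 010

Row P: 0010, Col P: 010, Corner: 1


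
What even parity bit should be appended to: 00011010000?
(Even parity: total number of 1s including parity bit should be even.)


Number of 1s in data: 3
Parity bit: 1

1


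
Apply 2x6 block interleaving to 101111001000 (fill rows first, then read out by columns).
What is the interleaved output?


Matrix:
  101111
  001000
Read columns: 100011101010

100011101010


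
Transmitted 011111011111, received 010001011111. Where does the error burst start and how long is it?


XOR: 001110000000

Burst at position 2, length 3


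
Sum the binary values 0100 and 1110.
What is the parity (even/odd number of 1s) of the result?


0100 = 4
1110 = 14
Sum = 18 = 10010
1s count = 2

even parity (2 ones in 10010)


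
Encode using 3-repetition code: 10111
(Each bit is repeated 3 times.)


Each bit -> 3 copies

111000111111111


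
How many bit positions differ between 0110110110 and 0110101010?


XOR: 0000011100
Count of 1s: 3

3


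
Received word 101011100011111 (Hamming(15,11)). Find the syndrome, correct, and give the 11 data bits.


Syndrome = 13: error at position 13

Data: 11110011011 (corrected bit 13)


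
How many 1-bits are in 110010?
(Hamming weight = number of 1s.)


Counting 1s in 110010

3


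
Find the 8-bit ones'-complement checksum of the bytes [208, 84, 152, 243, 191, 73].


Sum = 951 mod 256 = 183
Complement = 72

72


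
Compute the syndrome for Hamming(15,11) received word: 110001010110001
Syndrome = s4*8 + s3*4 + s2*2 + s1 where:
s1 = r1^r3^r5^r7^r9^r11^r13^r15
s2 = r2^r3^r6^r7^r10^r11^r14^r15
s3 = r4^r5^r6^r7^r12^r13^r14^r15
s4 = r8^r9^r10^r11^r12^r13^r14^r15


s1=1, s2=1, s3=0, s4=0

Syndrome = 3 (error at position 3)


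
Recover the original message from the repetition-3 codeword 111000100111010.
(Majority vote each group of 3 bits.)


Groups: 111, 000, 100, 111, 010
Majority votes: 10010

10010


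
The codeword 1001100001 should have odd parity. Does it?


Number of 1s: 4

No, parity error (4 ones)


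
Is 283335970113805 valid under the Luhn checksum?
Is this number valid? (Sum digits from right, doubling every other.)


Luhn sum = 58
58 mod 10 = 8

Invalid (Luhn sum mod 10 = 8)


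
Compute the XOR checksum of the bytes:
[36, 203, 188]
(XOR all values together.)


XOR chain: 36 ^ 203 ^ 188 = 83

83


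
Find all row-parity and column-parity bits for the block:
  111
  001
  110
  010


Row parities: 1101
Column parities: 010

Row P: 1101, Col P: 010, Corner: 1


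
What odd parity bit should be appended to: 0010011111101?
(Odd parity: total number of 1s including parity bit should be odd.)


Number of 1s in data: 8
Parity bit: 1

1


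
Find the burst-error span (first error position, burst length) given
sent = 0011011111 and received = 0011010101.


XOR: 0000001010

Burst at position 6, length 3


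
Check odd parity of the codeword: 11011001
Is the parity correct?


Number of 1s: 5

Yes, parity is correct (5 ones)


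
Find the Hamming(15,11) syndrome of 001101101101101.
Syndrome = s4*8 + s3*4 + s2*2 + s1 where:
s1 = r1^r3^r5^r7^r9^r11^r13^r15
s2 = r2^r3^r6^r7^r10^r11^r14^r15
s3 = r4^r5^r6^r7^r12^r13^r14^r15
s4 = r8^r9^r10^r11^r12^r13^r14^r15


s1=1, s2=1, s3=0, s4=1

Syndrome = 11 (error at position 11)


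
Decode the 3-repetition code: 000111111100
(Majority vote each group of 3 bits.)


Groups: 000, 111, 111, 100
Majority votes: 0110

0110


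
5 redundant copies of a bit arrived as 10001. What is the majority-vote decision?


Ones: 2 out of 5
Threshold: 3

0 (2/5 voted 1)


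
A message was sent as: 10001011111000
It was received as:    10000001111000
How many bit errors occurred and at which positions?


XOR: 00001010000000

2 error(s) at position(s): 4, 6


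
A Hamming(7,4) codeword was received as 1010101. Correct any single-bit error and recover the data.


Syndrome = 0: no error detected

Data: 1101 (no errors)


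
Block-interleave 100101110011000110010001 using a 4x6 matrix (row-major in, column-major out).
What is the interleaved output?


Matrix:
  100101
  110011
  000110
  010001
Read columns: 110001010000101001101101

110001010000101001101101


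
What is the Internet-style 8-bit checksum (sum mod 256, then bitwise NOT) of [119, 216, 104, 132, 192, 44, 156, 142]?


Sum = 1105 mod 256 = 81
Complement = 174

174


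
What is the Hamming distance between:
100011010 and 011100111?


XOR: 111111101
Count of 1s: 8

8


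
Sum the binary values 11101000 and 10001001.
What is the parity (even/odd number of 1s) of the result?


11101000 = 232
10001001 = 137
Sum = 369 = 101110001
1s count = 5

odd parity (5 ones in 101110001)


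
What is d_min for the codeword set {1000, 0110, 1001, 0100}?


Comparing all pairs, minimum distance: 1
Can detect 0 errors, correct 0 errors

1


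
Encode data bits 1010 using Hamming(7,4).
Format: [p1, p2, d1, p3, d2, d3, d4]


Parity bits: p1=1, p2=0, p3=1

1011010


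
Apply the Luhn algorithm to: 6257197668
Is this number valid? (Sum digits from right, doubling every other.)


Luhn sum = 46
46 mod 10 = 6

Invalid (Luhn sum mod 10 = 6)


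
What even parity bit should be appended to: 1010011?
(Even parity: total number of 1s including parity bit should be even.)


Number of 1s in data: 4
Parity bit: 0

0


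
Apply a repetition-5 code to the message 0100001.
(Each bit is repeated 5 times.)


Each bit -> 5 copies

00000111110000000000000000000011111


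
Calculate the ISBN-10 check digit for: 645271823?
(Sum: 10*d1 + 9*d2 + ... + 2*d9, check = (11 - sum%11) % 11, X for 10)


Weighted sum: 241
241 mod 11 = 10

Check digit: 1


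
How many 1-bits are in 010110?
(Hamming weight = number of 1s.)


Counting 1s in 010110

3


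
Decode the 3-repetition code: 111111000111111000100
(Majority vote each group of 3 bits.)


Groups: 111, 111, 000, 111, 111, 000, 100
Majority votes: 1101100

1101100


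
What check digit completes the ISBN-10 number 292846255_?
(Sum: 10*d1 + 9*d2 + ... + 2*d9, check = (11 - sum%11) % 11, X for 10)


Weighted sum: 260
260 mod 11 = 7

Check digit: 4


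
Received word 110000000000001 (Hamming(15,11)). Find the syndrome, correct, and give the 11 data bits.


Syndrome = 12: error at position 12

Data: 00000001001 (corrected bit 12)


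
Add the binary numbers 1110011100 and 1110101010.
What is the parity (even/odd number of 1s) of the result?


1110011100 = 924
1110101010 = 938
Sum = 1862 = 11101000110
1s count = 6

even parity (6 ones in 11101000110)


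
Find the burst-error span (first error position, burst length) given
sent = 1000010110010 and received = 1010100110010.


XOR: 0010110000000

Burst at position 2, length 4


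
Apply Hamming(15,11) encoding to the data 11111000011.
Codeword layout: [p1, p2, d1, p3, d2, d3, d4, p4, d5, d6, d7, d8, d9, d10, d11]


Parity bits: p1=1, p2=1, p3=1, p4=1

111111111000011


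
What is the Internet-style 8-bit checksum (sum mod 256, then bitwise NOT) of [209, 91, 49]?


Sum = 349 mod 256 = 93
Complement = 162

162


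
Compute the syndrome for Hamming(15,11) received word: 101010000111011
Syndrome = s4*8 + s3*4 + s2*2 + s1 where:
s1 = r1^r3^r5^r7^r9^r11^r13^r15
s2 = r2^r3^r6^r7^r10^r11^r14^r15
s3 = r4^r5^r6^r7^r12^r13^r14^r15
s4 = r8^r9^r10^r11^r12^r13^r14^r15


s1=1, s2=1, s3=0, s4=1

Syndrome = 11 (error at position 11)


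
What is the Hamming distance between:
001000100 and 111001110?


XOR: 110001010
Count of 1s: 4

4


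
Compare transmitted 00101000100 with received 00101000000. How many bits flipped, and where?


XOR: 00000000100

1 error(s) at position(s): 8


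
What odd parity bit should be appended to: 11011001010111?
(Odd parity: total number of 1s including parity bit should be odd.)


Number of 1s in data: 9
Parity bit: 0

0


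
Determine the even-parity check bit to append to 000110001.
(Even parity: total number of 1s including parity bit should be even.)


Number of 1s in data: 3
Parity bit: 1

1


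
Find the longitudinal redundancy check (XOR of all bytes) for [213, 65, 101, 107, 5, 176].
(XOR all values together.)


XOR chain: 213 ^ 65 ^ 101 ^ 107 ^ 5 ^ 176 = 47

47


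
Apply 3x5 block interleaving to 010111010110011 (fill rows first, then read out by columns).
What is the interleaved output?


Matrix:
  01011
  10101
  10011
Read columns: 011100010101111

011100010101111


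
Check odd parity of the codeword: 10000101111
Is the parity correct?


Number of 1s: 6

No, parity error (6 ones)


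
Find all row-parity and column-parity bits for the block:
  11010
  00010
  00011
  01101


Row parities: 1101
Column parities: 10110

Row P: 1101, Col P: 10110, Corner: 1


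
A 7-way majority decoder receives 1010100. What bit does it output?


Ones: 3 out of 7
Threshold: 4

0 (3/7 voted 1)


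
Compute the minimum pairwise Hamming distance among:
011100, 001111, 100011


Comparing all pairs, minimum distance: 3
Can detect 2 errors, correct 1 errors

3


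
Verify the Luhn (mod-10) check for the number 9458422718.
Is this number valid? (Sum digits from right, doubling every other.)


Luhn sum = 53
53 mod 10 = 3

Invalid (Luhn sum mod 10 = 3)


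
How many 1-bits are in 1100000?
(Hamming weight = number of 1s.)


Counting 1s in 1100000

2


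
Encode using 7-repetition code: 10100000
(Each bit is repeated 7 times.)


Each bit -> 7 copies

11111110000000111111100000000000000000000000000000000000


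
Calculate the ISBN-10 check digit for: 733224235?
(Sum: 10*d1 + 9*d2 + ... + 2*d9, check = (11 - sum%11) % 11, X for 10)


Weighted sum: 194
194 mod 11 = 7

Check digit: 4


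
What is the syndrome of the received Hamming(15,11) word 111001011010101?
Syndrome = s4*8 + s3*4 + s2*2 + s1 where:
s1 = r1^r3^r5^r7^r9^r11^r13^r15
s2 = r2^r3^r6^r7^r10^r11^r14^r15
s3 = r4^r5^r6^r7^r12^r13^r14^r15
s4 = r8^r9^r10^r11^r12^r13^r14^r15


s1=0, s2=1, s3=1, s4=1

Syndrome = 14 (error at position 14)


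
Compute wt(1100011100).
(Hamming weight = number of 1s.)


Counting 1s in 1100011100

5


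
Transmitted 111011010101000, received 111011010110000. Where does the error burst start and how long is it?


XOR: 000000000011000

Burst at position 10, length 2


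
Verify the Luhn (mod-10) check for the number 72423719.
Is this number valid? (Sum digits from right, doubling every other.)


Luhn sum = 41
41 mod 10 = 1

Invalid (Luhn sum mod 10 = 1)


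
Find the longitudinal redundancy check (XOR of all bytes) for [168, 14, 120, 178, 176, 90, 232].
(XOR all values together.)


XOR chain: 168 ^ 14 ^ 120 ^ 178 ^ 176 ^ 90 ^ 232 = 110

110


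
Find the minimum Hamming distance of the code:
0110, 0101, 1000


Comparing all pairs, minimum distance: 2
Can detect 1 errors, correct 0 errors

2


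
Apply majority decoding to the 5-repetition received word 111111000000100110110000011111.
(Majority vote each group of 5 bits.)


Groups: 11111, 10000, 00100, 11011, 00000, 11111
Majority votes: 100101

100101


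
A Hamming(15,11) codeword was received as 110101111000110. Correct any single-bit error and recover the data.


Syndrome = 4: error at position 4

Data: 00111000110 (corrected bit 4)


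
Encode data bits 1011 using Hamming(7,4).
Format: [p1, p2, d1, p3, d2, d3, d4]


Parity bits: p1=0, p2=1, p3=0

0110011


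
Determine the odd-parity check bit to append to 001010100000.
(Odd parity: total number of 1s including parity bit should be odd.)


Number of 1s in data: 3
Parity bit: 0

0


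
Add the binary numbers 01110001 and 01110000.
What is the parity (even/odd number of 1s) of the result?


01110001 = 113
01110000 = 112
Sum = 225 = 11100001
1s count = 4

even parity (4 ones in 11100001)


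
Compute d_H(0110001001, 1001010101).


XOR: 1111011100
Count of 1s: 7

7


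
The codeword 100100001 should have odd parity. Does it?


Number of 1s: 3

Yes, parity is correct (3 ones)


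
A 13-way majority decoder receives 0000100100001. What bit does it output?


Ones: 3 out of 13
Threshold: 7

0 (3/13 voted 1)


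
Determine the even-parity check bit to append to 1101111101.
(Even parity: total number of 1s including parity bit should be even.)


Number of 1s in data: 8
Parity bit: 0

0


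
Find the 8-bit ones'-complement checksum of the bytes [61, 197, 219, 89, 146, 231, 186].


Sum = 1129 mod 256 = 105
Complement = 150

150


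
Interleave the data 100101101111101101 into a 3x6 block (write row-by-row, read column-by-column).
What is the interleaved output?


Matrix:
  100101
  101111
  101101
Read columns: 111000011111010111

111000011111010111


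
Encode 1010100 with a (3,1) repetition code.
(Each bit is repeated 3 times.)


Each bit -> 3 copies

111000111000111000000


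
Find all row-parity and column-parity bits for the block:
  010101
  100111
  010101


Row parities: 101
Column parities: 100111

Row P: 101, Col P: 100111, Corner: 0


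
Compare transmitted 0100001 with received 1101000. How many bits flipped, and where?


XOR: 1001001

3 error(s) at position(s): 0, 3, 6


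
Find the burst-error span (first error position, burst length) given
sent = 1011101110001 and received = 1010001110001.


XOR: 0001100000000

Burst at position 3, length 2


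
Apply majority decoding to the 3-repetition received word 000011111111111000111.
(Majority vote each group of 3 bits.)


Groups: 000, 011, 111, 111, 111, 000, 111
Majority votes: 0111101

0111101


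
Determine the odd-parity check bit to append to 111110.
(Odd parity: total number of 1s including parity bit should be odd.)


Number of 1s in data: 5
Parity bit: 0

0


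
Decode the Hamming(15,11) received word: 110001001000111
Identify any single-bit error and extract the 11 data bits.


Syndrome = 0: no error detected

Data: 00101000111 (no errors)


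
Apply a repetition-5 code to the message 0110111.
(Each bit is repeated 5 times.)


Each bit -> 5 copies

00000111111111100000111111111111111


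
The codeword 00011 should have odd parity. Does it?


Number of 1s: 2

No, parity error (2 ones)


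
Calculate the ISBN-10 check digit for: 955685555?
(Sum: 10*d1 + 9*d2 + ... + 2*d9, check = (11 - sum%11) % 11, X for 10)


Weighted sum: 335
335 mod 11 = 5

Check digit: 6


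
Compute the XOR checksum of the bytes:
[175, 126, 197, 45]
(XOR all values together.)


XOR chain: 175 ^ 126 ^ 197 ^ 45 = 57

57


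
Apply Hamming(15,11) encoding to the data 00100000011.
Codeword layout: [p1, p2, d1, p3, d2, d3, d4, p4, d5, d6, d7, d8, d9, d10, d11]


Parity bits: p1=1, p2=1, p3=1, p4=0

110101000000011


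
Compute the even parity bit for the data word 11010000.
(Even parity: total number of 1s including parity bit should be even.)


Number of 1s in data: 3
Parity bit: 1

1


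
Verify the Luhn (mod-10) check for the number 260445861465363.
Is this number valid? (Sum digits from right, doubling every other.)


Luhn sum = 54
54 mod 10 = 4

Invalid (Luhn sum mod 10 = 4)


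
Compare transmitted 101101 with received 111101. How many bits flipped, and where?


XOR: 010000

1 error(s) at position(s): 1


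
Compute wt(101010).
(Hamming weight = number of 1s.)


Counting 1s in 101010

3


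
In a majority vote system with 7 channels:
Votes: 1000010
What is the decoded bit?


Ones: 2 out of 7
Threshold: 4

0 (2/7 voted 1)


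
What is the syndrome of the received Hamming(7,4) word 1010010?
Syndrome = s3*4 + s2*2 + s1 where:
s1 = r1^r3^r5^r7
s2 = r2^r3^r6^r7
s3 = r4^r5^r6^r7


s1=0, s2=0, s3=1

Syndrome = 4 (error at position 4)


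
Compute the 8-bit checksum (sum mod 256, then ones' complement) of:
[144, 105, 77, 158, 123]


Sum = 607 mod 256 = 95
Complement = 160

160


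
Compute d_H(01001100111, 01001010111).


XOR: 00000110000
Count of 1s: 2

2


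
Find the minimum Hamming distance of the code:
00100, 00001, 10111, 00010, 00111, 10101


Comparing all pairs, minimum distance: 1
Can detect 0 errors, correct 0 errors

1


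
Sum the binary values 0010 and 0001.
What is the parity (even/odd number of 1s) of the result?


0010 = 2
0001 = 1
Sum = 3 = 11
1s count = 2

even parity (2 ones in 11)


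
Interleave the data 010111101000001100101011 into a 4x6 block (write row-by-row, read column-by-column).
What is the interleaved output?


Matrix:
  010111
  101000
  001100
  101011
Read columns: 010110000111101010011001

010110000111101010011001


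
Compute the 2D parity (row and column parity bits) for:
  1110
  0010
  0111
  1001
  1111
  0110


Row parities: 111000
Column parities: 1011

Row P: 111000, Col P: 1011, Corner: 1


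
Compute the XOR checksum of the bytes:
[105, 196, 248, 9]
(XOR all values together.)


XOR chain: 105 ^ 196 ^ 248 ^ 9 = 92

92


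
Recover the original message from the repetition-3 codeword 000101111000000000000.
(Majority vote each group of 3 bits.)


Groups: 000, 101, 111, 000, 000, 000, 000
Majority votes: 0110000

0110000


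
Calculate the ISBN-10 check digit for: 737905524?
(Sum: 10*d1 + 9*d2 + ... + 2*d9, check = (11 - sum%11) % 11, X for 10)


Weighted sum: 275
275 mod 11 = 0

Check digit: 0


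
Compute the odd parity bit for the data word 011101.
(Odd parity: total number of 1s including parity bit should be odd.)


Number of 1s in data: 4
Parity bit: 1

1


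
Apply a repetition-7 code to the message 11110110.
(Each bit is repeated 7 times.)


Each bit -> 7 copies

11111111111111111111111111110000000111111111111110000000


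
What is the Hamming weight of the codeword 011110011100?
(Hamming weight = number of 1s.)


Counting 1s in 011110011100

7


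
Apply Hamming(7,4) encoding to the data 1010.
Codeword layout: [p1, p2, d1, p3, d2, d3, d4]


Parity bits: p1=1, p2=0, p3=1

1011010


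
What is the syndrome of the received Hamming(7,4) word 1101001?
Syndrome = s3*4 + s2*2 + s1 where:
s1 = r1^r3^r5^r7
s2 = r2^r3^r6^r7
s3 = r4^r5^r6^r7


s1=0, s2=0, s3=0

Syndrome = 0 (no error)


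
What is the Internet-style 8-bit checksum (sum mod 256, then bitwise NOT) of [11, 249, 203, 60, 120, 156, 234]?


Sum = 1033 mod 256 = 9
Complement = 246

246


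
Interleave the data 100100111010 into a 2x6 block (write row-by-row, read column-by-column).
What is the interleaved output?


Matrix:
  100100
  111010
Read columns: 110101100100

110101100100


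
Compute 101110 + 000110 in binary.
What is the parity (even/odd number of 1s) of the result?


101110 = 46
000110 = 6
Sum = 52 = 110100
1s count = 3

odd parity (3 ones in 110100)


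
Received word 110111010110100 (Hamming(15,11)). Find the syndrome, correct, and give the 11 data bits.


Syndrome = 0: no error detected

Data: 01100110100 (no errors)


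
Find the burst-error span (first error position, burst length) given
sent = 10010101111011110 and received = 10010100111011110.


XOR: 00000001000000000

Burst at position 7, length 1


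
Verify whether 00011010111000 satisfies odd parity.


Number of 1s: 6

No, parity error (6 ones)


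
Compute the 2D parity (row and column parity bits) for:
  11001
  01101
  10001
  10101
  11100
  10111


Row parities: 110110
Column parities: 11011

Row P: 110110, Col P: 11011, Corner: 0


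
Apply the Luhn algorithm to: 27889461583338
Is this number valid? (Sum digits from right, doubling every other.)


Luhn sum = 75
75 mod 10 = 5

Invalid (Luhn sum mod 10 = 5)


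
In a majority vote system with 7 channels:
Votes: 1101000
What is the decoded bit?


Ones: 3 out of 7
Threshold: 4

0 (3/7 voted 1)


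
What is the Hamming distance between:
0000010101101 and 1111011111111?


XOR: 1111001010010
Count of 1s: 7

7


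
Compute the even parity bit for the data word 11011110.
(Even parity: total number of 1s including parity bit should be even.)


Number of 1s in data: 6
Parity bit: 0

0


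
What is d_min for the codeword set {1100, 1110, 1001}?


Comparing all pairs, minimum distance: 1
Can detect 0 errors, correct 0 errors

1


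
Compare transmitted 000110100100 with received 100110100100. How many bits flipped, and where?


XOR: 100000000000

1 error(s) at position(s): 0


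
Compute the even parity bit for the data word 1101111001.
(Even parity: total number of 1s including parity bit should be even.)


Number of 1s in data: 7
Parity bit: 1

1


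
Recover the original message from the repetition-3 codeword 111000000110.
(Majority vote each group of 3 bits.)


Groups: 111, 000, 000, 110
Majority votes: 1001

1001


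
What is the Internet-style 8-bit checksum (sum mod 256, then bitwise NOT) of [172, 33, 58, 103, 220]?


Sum = 586 mod 256 = 74
Complement = 181

181


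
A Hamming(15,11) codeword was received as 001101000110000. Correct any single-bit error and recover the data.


Syndrome = 0: no error detected

Data: 10100110000 (no errors)


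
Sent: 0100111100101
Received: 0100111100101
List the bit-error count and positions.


XOR: 0000000000000

0 errors (received matches sent)


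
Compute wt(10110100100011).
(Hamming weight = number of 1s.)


Counting 1s in 10110100100011

7


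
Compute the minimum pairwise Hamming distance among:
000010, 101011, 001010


Comparing all pairs, minimum distance: 1
Can detect 0 errors, correct 0 errors

1


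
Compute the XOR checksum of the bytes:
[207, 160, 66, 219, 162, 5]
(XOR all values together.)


XOR chain: 207 ^ 160 ^ 66 ^ 219 ^ 162 ^ 5 = 81

81


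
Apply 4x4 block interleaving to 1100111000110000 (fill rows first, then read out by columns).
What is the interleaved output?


Matrix:
  1100
  1110
  0011
  0000
Read columns: 1100110001100010

1100110001100010


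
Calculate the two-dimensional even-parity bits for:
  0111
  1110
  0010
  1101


Row parities: 1111
Column parities: 0110

Row P: 1111, Col P: 0110, Corner: 0


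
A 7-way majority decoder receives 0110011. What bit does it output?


Ones: 4 out of 7
Threshold: 4

1 (4/7 voted 1)


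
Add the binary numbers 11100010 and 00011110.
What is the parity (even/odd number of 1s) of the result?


11100010 = 226
00011110 = 30
Sum = 256 = 100000000
1s count = 1

odd parity (1 ones in 100000000)


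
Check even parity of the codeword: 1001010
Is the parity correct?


Number of 1s: 3

No, parity error (3 ones)


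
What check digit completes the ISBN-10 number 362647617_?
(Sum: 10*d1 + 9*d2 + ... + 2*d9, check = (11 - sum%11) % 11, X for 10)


Weighted sum: 242
242 mod 11 = 0

Check digit: 0


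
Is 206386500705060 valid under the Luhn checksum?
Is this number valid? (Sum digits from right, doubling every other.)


Luhn sum = 39
39 mod 10 = 9

Invalid (Luhn sum mod 10 = 9)


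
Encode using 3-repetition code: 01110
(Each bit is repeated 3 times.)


Each bit -> 3 copies

000111111111000


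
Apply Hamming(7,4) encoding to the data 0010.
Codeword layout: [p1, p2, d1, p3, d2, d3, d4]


Parity bits: p1=0, p2=1, p3=1

0101010


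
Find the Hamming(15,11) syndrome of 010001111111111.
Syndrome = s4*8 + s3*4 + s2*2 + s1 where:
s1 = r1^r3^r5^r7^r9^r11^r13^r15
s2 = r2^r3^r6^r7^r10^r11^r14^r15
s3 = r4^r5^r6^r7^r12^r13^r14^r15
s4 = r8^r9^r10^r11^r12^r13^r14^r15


s1=1, s2=1, s3=0, s4=0

Syndrome = 3 (error at position 3)


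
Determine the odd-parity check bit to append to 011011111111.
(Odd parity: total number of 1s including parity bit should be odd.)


Number of 1s in data: 10
Parity bit: 1

1


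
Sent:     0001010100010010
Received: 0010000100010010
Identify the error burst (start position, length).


XOR: 0011010000000000

Burst at position 2, length 4
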